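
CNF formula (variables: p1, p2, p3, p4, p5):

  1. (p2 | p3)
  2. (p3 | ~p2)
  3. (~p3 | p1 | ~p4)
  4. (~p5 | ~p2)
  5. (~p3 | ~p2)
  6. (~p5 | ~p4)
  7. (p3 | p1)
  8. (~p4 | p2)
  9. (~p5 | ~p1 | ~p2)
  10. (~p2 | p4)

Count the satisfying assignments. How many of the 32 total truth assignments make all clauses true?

4

The models are:
  p1=F p2=F p3=T p4=F p5=F
  p1=F p2=F p3=T p4=F p5=T
  p1=T p2=F p3=T p4=F p5=F
  p1=T p2=F p3=T p4=F p5=T
That's 4 in total.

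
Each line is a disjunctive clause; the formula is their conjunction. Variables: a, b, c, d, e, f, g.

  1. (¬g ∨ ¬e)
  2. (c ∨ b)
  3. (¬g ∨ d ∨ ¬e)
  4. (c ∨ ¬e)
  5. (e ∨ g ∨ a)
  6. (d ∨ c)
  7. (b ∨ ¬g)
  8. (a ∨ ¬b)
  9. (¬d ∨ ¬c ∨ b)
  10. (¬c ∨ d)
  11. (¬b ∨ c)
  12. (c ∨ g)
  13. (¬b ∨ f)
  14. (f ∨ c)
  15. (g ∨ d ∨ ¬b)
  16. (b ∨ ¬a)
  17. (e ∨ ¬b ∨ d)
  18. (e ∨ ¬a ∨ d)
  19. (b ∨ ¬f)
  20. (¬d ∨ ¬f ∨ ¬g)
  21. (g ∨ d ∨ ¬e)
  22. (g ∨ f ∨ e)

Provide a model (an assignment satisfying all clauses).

a = T, b = T, c = T, d = T, e = T, f = T, g = F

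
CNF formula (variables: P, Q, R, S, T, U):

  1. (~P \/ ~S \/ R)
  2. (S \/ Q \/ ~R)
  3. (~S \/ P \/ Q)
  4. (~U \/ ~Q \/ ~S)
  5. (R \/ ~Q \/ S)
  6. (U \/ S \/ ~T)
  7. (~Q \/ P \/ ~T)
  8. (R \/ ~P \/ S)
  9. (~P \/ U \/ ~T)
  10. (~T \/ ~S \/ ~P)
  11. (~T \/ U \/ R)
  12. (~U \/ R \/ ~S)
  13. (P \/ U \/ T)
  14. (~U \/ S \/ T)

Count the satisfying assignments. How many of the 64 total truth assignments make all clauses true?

6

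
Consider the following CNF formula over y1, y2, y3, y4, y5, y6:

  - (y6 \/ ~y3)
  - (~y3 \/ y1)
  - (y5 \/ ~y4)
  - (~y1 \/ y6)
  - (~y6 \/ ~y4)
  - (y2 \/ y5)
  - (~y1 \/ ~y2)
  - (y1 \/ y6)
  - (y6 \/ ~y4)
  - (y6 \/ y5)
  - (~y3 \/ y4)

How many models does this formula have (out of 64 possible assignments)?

The models are:
  y1=F y2=F y3=F y4=F y5=T y6=T
  y1=F y2=T y3=F y4=F y5=F y6=T
  y1=F y2=T y3=F y4=F y5=T y6=T
  y1=T y2=F y3=F y4=F y5=T y6=T
That's 4 in total.

4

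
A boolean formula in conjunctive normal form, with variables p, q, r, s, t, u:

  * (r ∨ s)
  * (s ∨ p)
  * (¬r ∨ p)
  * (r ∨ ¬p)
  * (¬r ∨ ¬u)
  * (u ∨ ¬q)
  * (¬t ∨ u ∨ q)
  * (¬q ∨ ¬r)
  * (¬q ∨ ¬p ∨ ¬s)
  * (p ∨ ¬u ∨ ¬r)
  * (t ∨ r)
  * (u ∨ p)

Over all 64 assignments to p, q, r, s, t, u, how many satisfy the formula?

4

The models are:
  p=F q=F r=F s=T t=T u=T
  p=F q=T r=F s=T t=T u=T
  p=T q=F r=T s=F t=F u=F
  p=T q=F r=T s=T t=F u=F
That's 4 in total.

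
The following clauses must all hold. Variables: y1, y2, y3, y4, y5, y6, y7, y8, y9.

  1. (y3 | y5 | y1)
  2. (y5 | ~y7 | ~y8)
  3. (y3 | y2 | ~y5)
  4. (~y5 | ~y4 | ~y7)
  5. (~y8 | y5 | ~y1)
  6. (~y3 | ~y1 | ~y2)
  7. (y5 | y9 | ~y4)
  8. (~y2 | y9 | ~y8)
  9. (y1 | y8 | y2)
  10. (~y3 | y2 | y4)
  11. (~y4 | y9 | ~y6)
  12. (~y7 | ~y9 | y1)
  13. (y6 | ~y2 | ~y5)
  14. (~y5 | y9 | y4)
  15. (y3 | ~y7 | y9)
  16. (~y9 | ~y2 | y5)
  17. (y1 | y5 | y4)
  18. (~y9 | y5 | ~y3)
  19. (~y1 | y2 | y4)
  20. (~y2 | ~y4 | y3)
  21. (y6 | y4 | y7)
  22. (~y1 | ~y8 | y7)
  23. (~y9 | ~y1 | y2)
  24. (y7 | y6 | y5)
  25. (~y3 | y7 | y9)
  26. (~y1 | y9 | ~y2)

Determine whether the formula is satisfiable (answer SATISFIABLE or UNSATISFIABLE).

Try y1 = False.
Try y2 = True.
The remaining clauses are satisfied by y3 = False, y4 = False, y5 = True, y6 = True, y7 = False, y8 = True, y9 = True.
Every clause has at least one true literal under this assignment.
So y1 = False, y2 = True, y3 = False, y4 = False, y5 = True, y6 = True, y7 = False, y8 = True, y9 = True is a satisfying assignment.

SATISFIABLE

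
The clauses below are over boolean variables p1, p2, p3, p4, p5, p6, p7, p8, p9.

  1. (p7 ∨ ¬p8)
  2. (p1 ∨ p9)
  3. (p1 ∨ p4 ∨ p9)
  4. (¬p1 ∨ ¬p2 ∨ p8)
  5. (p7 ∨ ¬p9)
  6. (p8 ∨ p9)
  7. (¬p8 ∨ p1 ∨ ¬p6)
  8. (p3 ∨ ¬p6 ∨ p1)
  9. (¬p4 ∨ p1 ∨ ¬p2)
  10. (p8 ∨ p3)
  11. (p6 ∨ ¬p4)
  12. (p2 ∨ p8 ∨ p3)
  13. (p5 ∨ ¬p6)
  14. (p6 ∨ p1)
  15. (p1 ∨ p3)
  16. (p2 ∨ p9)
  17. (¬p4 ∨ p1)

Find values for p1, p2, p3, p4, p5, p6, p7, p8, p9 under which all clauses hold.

p1 = T, p2 = T, p3 = F, p4 = F, p5 = F, p6 = F, p7 = T, p8 = T, p9 = T

Check each clause:
  1. (p7 ∨ ¬p8) — p7 is true.
  2. (p1 ∨ p9) — p1 is true.
  3. (p4 ∨ p9 ∨ p1) — p1 is true.
  4. (¬p2 ∨ ¬p1 ∨ p8) — p8 is true.
  5. (¬p9 ∨ p7) — p7 is true.
  6. (p8 ∨ p9) — p8 is true.
  7. (p1 ∨ ¬p8 ∨ ¬p6) — p1 is true.
  8. (p3 ∨ p1 ∨ ¬p6) — p1 is true.
  9. (¬p4 ∨ ¬p2 ∨ p1) — p1 is true.
  10. (p8 ∨ p3) — p8 is true.
  11. (¬p4 ∨ p6) — ¬p4 is true.
  12. (p2 ∨ p3 ∨ p8) — p8 is true.
  13. (¬p6 ∨ p5) — ¬p6 is true.
  14. (p6 ∨ p1) — p1 is true.
  15. (p3 ∨ p1) — p1 is true.
  16. (p9 ∨ p2) — p9 is true.
  17. (¬p4 ∨ p1) — p1 is true.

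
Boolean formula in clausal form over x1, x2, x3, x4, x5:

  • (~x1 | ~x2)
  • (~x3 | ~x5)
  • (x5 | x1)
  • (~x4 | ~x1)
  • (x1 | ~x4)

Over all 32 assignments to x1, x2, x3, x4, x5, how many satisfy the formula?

5

The models are:
  x1=F x2=F x3=F x4=F x5=T
  x1=F x2=T x3=F x4=F x5=T
  x1=T x2=F x3=F x4=F x5=F
  x1=T x2=F x3=F x4=F x5=T
  x1=T x2=F x3=T x4=F x5=F
That's 5 in total.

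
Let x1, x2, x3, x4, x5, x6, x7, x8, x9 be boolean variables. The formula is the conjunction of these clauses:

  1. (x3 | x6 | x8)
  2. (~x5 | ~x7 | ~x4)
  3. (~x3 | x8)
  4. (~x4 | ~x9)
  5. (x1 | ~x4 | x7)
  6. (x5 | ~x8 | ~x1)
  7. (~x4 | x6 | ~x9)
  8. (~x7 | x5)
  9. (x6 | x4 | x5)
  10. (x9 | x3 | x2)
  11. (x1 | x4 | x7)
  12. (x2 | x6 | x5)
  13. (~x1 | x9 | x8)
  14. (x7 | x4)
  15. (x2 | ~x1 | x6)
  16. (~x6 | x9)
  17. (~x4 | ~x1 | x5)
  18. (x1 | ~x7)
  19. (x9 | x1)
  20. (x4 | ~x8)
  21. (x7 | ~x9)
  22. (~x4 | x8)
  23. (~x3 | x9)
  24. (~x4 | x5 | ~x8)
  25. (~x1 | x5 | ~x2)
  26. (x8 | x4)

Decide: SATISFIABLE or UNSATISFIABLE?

Set x1 = True and propagate.
Try x2 = True.
  then x5 is forced to True.
For the remaining variables, x3 = False, x4 = True, x6 = False, x7 = False, x8 = True, x9 = False works.
So x1=1, x2=1, x3=0, x4=1, x5=1, x6=0, x7=0, x8=1, x9=0 is a satisfying assignment.

SATISFIABLE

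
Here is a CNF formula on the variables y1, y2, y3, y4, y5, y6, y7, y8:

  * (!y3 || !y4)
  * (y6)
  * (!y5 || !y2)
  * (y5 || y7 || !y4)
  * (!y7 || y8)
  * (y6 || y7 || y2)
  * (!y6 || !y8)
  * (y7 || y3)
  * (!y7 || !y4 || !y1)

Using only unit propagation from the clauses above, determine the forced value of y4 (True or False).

(y6) stands alone — y6 = True.
In (!y8 || !y6), !y6 is now false; !y8 must hold, so y8 = False.
From (!y7 || y8) and y8 = False: y7 = False.
From (y7 || y3) and y7 = False: y3 = True.
(!y3 || !y4): since y3 = True, the clause reduces to (!y4). y4 = False.

False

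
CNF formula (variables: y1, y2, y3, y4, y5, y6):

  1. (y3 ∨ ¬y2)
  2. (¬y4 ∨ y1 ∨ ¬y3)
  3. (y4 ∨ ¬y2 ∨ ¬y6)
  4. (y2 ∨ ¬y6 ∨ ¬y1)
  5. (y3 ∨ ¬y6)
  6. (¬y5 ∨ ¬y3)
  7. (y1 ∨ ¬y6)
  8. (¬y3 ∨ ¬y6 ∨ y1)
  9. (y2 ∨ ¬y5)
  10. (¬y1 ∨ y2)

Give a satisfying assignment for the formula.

y5 occurs only negated in the remaining clauses — set y5 = False.
Pure literal: y6 appears only negated; assign y6 = False.
Set y1 = True and propagate.
  then y2 is forced to True.
  then y3 is forced to True.
y4 is now unconstrained; take y4 = True.

y1 = True  y2 = True  y3 = True  y4 = True  y5 = False  y6 = False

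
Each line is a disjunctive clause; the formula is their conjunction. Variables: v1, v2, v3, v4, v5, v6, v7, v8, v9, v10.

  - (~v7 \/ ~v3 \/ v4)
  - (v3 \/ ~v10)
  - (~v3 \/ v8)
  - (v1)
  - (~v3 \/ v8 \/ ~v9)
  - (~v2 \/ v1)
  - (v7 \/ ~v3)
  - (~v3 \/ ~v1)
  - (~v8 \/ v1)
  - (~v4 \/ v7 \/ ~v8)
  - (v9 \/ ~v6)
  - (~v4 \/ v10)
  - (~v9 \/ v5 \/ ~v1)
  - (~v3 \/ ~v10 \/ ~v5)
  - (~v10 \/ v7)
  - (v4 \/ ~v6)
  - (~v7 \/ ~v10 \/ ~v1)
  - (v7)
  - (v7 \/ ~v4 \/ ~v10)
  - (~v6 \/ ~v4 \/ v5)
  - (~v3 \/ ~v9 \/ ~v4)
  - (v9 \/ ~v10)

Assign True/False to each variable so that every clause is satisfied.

v1=True, v2=False, v3=False, v4=False, v5=True, v6=False, v7=True, v8=False, v9=False, v10=False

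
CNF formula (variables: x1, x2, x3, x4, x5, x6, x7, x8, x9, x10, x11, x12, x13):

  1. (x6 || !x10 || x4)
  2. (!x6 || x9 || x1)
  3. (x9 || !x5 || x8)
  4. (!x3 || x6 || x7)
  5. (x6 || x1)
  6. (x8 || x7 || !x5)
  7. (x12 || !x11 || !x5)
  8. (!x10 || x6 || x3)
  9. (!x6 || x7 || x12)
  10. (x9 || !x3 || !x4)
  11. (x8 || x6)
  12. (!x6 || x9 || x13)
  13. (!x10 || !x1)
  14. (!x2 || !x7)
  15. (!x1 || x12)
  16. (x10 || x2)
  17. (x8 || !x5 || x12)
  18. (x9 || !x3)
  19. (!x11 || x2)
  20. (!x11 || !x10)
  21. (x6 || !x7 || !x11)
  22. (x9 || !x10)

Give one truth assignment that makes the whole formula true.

Pure literal: x5 appears only negated; assign x5 = False.
Pure literal: x9 appears only positively; assign x9 = True.
Branch on x1: take x1 = False.
  then x6 is forced to True.
The remaining clauses are satisfied by x2 = False, x3 = True, x4 = True, x7 = True, x8 = False, x10 = True, x11 = False, x12 = True, x13 = False.

x1=F, x2=F, x3=T, x4=T, x5=F, x6=T, x7=T, x8=F, x9=T, x10=T, x11=F, x12=T, x13=F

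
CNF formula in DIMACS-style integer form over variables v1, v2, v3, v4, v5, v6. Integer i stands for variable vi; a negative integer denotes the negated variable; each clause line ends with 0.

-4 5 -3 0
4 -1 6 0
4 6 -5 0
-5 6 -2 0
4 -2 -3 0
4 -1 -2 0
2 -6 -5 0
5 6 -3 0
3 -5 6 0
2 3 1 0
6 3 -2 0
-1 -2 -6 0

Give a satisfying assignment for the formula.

v1 = F, v2 = T, v3 = F, v4 = T, v5 = F, v6 = T

Set v1 = False and propagate.
The remaining clauses are satisfied by v2 = True, v3 = False, v4 = True, v5 = False, v6 = True.
Every clause has at least one true literal under this assignment.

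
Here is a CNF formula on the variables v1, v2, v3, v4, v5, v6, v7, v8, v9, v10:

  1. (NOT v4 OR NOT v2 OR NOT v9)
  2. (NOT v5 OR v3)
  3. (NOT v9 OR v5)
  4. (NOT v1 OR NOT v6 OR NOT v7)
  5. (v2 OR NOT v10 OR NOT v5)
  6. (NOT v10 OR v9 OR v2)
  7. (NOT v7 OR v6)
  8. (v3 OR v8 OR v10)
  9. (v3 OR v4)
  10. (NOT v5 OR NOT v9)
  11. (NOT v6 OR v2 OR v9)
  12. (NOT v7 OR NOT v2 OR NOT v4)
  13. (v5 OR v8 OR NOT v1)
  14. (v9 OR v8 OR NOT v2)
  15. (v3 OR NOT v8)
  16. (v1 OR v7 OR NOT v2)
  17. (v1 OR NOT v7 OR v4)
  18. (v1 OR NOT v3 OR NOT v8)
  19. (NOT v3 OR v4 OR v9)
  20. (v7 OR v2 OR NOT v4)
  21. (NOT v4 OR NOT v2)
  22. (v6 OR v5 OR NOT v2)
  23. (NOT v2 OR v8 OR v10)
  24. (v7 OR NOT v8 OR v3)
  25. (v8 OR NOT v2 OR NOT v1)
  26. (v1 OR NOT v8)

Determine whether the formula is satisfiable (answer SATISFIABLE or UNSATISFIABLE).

UNSATISFIABLE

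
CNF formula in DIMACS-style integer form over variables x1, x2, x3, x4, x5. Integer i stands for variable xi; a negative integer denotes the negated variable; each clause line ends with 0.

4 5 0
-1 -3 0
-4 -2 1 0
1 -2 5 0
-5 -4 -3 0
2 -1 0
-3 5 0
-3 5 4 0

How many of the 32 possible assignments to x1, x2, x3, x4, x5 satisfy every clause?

9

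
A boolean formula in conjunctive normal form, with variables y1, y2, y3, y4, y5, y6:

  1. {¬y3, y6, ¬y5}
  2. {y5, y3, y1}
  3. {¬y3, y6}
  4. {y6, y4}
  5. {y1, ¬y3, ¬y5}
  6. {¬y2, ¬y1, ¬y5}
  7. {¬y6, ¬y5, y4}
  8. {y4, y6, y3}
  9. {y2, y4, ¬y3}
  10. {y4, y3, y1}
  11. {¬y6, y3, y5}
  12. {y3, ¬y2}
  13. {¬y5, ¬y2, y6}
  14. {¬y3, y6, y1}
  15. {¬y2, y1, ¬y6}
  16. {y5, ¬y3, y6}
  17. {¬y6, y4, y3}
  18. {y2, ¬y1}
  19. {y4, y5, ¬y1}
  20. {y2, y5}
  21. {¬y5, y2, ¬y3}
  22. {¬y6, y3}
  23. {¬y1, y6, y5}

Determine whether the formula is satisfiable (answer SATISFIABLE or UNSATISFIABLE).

SATISFIABLE

Pure literal: y4 appears only positively; assign y4 = True.
Try y1 = False.
Set y2 = False and propagate.
  then y5 is forced to True.
  then y3 is forced to False.
  then y6 is forced to False.
So y1=0, y2=0, y3=0, y4=1, y5=1, y6=0 is a satisfying assignment.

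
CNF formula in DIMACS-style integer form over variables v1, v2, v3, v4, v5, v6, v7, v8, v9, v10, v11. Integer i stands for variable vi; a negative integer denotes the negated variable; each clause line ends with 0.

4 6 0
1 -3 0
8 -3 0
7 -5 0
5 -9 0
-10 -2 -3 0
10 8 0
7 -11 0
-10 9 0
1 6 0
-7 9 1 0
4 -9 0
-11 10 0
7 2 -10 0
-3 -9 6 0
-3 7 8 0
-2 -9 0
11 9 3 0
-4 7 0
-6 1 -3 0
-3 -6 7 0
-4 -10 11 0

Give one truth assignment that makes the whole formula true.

v1 = True  v2 = False  v3 = True  v4 = True  v5 = True  v6 = True  v7 = True  v8 = True  v9 = True  v10 = True  v11 = True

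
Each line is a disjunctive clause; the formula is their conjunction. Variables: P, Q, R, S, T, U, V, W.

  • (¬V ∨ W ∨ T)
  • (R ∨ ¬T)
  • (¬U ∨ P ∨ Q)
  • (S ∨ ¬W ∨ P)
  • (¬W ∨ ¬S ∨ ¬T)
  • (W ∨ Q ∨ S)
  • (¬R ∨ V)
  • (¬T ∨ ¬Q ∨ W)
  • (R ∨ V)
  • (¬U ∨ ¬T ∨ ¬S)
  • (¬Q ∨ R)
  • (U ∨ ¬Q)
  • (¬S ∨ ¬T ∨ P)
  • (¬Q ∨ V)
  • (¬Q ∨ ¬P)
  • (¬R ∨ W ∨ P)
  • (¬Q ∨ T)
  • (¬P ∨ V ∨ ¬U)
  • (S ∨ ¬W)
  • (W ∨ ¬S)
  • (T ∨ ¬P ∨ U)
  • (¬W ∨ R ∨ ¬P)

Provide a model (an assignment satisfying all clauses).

P = 1, Q = 0, R = 1, S = 1, T = 0, U = 1, V = 1, W = 1

Check each clause:
  1. (T ∨ W ∨ ¬V) — W is true.
  2. (R ∨ ¬T) — R is true.
  3. (Q ∨ ¬U ∨ P) — P is true.
  4. (P ∨ S ∨ ¬W) — P is true.
  5. (¬T ∨ ¬W ∨ ¬S) — ¬T is true.
  6. (S ∨ Q ∨ W) — W is true.
  7. (V ∨ ¬R) — V is true.
  8. (¬T ∨ W ∨ ¬Q) — W is true.
  9. (V ∨ R) — R is true.
  10. (¬T ∨ ¬S ∨ ¬U) — ¬T is true.
  11. (¬Q ∨ R) — R is true.
  12. (U ∨ ¬Q) — ¬Q is true.
  13. (P ∨ ¬T ∨ ¬S) — P is true.
  14. (¬Q ∨ V) — ¬Q is true.
  15. (¬Q ∨ ¬P) — ¬Q is true.
  16. (P ∨ W ∨ ¬R) — W is true.
  17. (T ∨ ¬Q) — ¬Q is true.
  18. (¬U ∨ ¬P ∨ V) — V is true.
  19. (S ∨ ¬W) — S is true.
  20. (¬S ∨ W) — W is true.
  21. (¬P ∨ T ∨ U) — U is true.
  22. (¬P ∨ R ∨ ¬W) — R is true.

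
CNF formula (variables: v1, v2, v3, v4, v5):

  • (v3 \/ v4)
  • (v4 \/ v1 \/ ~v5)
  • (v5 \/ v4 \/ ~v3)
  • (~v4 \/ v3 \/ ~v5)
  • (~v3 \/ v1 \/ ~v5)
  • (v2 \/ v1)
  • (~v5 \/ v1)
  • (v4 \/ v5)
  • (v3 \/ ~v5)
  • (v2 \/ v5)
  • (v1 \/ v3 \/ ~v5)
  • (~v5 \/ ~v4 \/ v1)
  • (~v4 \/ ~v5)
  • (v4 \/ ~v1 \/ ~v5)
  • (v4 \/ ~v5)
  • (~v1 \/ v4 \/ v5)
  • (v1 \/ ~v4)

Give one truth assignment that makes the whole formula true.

v2 occurs only positively in the remaining clauses — set v2 = True.
Try v1 = True.
Set v3 = False and propagate.
  then v4 is forced to True.
  then v5 is forced to False.
Check each clause:
  1. (v3 \/ v4) — v4 is true.
  2. (v1 \/ v4 \/ ~v5) — v1 is true.
  3. (~v3 \/ v5 \/ v4) — v4 is true.
  4. (v3 \/ ~v5 \/ ~v4) — ~v5 is true.
  5. (~v5 \/ ~v3 \/ v1) — v1 is true.
  6. (v1 \/ v2) — v1 is true.
  7. (~v5 \/ v1) — v1 is true.
  8. (v5 \/ v4) — v4 is true.
  9. (v3 \/ ~v5) — ~v5 is true.
  10. (v2 \/ v5) — v2 is true.
  11. (~v5 \/ v1 \/ v3) — v1 is true.
  12. (~v5 \/ v1 \/ ~v4) — v1 is true.
  13. (~v5 \/ ~v4) — ~v5 is true.
  14. (v4 \/ ~v5 \/ ~v1) — ~v5 is true.
  15. (v4 \/ ~v5) — ~v5 is true.
  16. (~v1 \/ v5 \/ v4) — v4 is true.
  17. (v1 \/ ~v4) — v1 is true.

v1 = T, v2 = T, v3 = F, v4 = T, v5 = F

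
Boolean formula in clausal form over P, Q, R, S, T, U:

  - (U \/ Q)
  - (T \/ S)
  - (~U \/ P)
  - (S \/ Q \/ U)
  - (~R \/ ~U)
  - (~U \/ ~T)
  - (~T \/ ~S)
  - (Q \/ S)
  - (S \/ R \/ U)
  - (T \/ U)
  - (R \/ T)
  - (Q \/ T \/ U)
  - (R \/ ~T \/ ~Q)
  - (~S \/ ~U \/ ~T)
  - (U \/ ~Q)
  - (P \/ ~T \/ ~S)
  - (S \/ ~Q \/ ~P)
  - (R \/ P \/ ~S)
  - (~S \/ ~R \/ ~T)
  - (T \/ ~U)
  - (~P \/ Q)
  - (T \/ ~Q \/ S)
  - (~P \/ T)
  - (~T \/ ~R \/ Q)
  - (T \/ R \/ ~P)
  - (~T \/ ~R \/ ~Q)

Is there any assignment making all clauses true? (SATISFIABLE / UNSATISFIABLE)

T = True:
  propagation gives U=False, Q=True; an empty clause results — contradiction.
T = False:
  propagation gives S=True, U=True; an empty clause results — contradiction.
Every branch closes, so no satisfying assignment exists.

UNSATISFIABLE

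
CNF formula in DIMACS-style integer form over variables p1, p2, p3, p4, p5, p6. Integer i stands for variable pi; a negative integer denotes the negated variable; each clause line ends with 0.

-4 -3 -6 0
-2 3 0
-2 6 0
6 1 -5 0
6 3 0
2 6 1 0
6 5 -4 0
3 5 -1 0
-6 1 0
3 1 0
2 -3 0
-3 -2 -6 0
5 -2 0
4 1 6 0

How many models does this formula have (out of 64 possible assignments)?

2

The models are:
  p1=1 p2=0 p3=0 p4=0 p5=1 p6=1
  p1=1 p2=0 p3=0 p4=1 p5=1 p6=1
That's 2 in total.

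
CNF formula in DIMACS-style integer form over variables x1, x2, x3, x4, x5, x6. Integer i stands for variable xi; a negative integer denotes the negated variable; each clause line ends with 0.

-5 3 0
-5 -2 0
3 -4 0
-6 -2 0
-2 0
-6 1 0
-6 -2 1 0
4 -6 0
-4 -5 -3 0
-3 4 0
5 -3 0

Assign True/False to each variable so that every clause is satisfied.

The clause (¬x2) is unit: x2 must be False.
Pure literal: x6 appears only negated; assign x6 = False.
Set x3 = False and propagate.
  then x5 is forced to False.
  then x4 is forced to False.
x1 is now unconstrained; take x1 = False.
Every clause has at least one true literal under this assignment.

x1=F  x2=F  x3=F  x4=F  x5=F  x6=F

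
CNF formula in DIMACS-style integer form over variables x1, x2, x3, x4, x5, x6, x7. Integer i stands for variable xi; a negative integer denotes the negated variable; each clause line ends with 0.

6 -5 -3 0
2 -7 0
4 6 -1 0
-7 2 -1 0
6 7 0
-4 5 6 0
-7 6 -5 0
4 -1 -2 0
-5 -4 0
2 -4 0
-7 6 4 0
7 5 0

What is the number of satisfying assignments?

14

Case analysis on x4 and x6:
  x4=1, x6=1: remaining (x1,x2,x3,x5,x7) ∈ {(0,1,0,0,1); (0,1,1,0,1); (1,1,0,0,1); (1,1,1,0,1)} — 4.
  x4=1, x6=0: a clause becomes empty — 0.
  x4=0, x6=1: x3 free; 5 ways for (x1,x2,x5,x7) × 2^1 = 10.
  x4=0, x6=0: a clause becomes empty — 0.
Total: 4 + 0 + 10 + 0 = 14.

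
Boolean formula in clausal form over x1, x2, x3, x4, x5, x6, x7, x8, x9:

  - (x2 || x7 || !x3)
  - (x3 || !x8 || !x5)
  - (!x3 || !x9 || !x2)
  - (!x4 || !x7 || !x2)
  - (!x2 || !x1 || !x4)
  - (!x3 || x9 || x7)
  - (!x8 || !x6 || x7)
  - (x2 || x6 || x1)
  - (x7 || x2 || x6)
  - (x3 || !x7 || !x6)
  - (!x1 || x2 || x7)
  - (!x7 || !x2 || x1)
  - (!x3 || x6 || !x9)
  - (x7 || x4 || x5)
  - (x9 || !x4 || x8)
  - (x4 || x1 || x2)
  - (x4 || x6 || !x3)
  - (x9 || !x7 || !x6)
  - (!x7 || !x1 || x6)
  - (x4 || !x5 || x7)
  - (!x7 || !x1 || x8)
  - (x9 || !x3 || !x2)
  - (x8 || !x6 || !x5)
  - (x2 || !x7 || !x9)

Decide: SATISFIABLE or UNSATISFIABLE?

SATISFIABLE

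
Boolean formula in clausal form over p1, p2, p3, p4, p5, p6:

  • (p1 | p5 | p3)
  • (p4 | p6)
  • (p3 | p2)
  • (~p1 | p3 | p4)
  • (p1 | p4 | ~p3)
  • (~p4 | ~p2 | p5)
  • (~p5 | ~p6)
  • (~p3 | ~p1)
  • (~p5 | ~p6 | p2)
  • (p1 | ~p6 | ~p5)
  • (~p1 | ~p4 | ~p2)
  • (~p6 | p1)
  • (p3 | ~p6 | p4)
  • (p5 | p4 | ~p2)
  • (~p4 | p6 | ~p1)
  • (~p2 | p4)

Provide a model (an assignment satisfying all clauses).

p1=False, p2=False, p3=True, p4=True, p5=True, p6=False

Check each clause:
  1. (p3 | p1 | p5) — p3 is true.
  2. (p6 | p4) — p4 is true.
  3. (p3 | p2) — p3 is true.
  4. (~p1 | p3 | p4) — p3 is true.
  5. (p1 | ~p3 | p4) — p4 is true.
  6. (~p4 | p5 | ~p2) — p5 is true.
  7. (~p5 | ~p6) — ~p6 is true.
  8. (~p3 | ~p1) — ~p1 is true.
  9. (~p6 | p2 | ~p5) — ~p6 is true.
  10. (~p5 | ~p6 | p1) — ~p6 is true.
  11. (~p1 | ~p4 | ~p2) — ~p2 is true.
  12. (p1 | ~p6) — ~p6 is true.
  13. (p3 | ~p6 | p4) — ~p6 is true.
  14. (p5 | p4 | ~p2) — p4 is true.
  15. (~p1 | p6 | ~p4) — ~p1 is true.
  16. (~p2 | p4) — p4 is true.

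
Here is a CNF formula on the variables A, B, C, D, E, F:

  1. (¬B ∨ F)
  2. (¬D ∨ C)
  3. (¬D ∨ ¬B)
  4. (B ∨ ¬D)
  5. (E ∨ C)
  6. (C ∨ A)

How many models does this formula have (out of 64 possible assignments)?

Case analysis on B and C:
  B=T, C=T: remaining (A,D,E,F) ∈ {(F,F,F,T); (F,F,T,T); (T,F,F,T); (T,F,T,T)} — 4.
  B=T, C=F: remaining (A,D,E,F) ∈ {(T,F,T,T)} — 1.
  B=F, C=T: forces D=F; A, E, F free → 2^3 = 8.
  B=F, C=F: remaining (A,D,E,F) ∈ {(T,F,T,F); (T,F,T,T)} — 2.
Total: 4 + 1 + 8 + 2 = 15.

15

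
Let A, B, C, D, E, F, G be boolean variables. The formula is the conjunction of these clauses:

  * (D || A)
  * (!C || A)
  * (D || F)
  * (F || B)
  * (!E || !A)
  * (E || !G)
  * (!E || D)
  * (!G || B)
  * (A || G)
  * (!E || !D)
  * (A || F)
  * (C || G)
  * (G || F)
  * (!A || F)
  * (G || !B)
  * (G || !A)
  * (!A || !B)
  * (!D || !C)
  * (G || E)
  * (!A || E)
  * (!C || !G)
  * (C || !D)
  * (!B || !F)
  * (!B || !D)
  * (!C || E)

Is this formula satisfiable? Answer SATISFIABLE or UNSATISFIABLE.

UNSATISFIABLE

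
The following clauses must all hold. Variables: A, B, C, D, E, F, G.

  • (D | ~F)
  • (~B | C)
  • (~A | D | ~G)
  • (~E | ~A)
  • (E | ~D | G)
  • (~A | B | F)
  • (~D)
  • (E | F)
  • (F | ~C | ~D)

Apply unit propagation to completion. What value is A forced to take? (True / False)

(~D) stands alone — D = False.
From (~F | D) and D = False: F = False.
In (E | F), F is now false; E must hold, so E = True.
From (~A | ~E) and E = True: A = False.

False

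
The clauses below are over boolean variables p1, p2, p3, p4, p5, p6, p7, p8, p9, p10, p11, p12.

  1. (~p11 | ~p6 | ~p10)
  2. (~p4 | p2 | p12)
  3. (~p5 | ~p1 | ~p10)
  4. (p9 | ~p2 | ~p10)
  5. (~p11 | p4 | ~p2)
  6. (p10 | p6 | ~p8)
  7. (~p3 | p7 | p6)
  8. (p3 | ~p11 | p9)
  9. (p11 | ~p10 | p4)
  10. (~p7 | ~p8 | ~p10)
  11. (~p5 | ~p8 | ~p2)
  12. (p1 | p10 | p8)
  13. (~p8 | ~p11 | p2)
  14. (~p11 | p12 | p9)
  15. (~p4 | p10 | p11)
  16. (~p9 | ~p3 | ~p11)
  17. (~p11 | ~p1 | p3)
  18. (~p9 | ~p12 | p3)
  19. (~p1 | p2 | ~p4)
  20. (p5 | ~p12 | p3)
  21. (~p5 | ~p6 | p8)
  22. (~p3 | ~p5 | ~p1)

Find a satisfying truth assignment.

Branch on p1: take p1 = False.
The remaining clauses are satisfied by p2 = False, p3 = True, p4 = False, p5 = True, p6 = True, p7 = False, p8 = True, p9 = True, p10 = False, p11 = False, p12 = False.
Check each clause:
  1. (~p10 | ~p6 | ~p11) — ~p11 is true.
  2. (p2 | ~p4 | p12) — ~p4 is true.
  3. (~p10 | ~p5 | ~p1) — ~p10 is true.
  4. (p9 | ~p2 | ~p10) — p9 is true.
  5. (~p11 | p4 | ~p2) — ~p11 is true.
  6. (~p8 | p6 | p10) — p6 is true.
  7. (p7 | p6 | ~p3) — p6 is true.
  8. (p9 | ~p11 | p3) — p9 is true.
  9. (p4 | ~p10 | p11) — ~p10 is true.
  10. (~p8 | ~p7 | ~p10) — ~p7 is true.
  11. (~p5 | ~p8 | ~p2) — ~p2 is true.
  12. (p1 | p8 | p10) — p8 is true.
  13. (p2 | ~p11 | ~p8) — ~p11 is true.
  14. (p12 | p9 | ~p11) — p9 is true.
  15. (~p4 | p11 | p10) — ~p4 is true.
  16. (~p11 | ~p9 | ~p3) — ~p11 is true.
  17. (~p11 | p3 | ~p1) — p3 is true.
  18. (~p12 | p3 | ~p9) — p3 is true.
  19. (~p4 | p2 | ~p1) — ~p4 is true.
  20. (p5 | p3 | ~p12) — p3 is true.
  21. (~p5 | ~p6 | p8) — p8 is true.
  22. (~p3 | ~p1 | ~p5) — ~p1 is true.

p1 = 0, p2 = 0, p3 = 1, p4 = 0, p5 = 1, p6 = 1, p7 = 0, p8 = 1, p9 = 1, p10 = 0, p11 = 0, p12 = 0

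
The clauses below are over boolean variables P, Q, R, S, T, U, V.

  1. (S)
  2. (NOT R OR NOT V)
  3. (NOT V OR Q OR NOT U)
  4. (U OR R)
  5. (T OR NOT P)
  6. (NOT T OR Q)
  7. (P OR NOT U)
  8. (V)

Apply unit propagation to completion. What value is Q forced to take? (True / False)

True

(S) stands alone — S = True.
(V) stands alone — V = True.
In (NOT V OR NOT R), NOT V is now false; NOT R must hold, so R = False.
(U OR R): since R = False, the clause reduces to (U). U = True.
In (Q OR NOT V OR NOT U), NOT V, NOT U are now false; Q must hold, so Q = True.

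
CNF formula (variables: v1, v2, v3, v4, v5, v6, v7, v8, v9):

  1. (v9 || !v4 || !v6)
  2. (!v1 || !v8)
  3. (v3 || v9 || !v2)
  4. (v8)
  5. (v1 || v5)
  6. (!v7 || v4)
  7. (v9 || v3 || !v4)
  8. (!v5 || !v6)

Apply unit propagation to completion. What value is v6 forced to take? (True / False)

Unit clause (v8) sets v8 = True.
In (!v8 || !v1), !v8 is now false; !v1 must hold, so v1 = False.
In (v1 || v5), v1 is now false; v5 must hold, so v5 = True.
(!v5 || !v6) with v5 = True leaves only !v6, so v6 = False.

False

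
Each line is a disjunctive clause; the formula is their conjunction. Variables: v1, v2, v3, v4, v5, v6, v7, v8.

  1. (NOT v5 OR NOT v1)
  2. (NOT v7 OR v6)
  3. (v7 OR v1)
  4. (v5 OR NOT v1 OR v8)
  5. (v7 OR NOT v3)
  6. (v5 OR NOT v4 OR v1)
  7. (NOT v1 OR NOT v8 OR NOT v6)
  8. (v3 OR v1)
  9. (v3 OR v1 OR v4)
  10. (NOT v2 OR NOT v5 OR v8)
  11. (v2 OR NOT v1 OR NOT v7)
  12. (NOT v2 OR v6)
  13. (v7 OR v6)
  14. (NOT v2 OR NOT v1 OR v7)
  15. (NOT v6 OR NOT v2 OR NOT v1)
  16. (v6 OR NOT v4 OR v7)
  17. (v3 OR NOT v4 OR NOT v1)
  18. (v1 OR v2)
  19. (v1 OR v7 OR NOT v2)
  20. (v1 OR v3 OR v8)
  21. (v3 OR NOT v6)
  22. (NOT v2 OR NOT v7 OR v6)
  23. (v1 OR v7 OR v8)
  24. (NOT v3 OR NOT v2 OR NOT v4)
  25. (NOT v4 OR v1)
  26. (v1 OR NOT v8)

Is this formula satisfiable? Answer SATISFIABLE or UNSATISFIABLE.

Branch on v1: take v1 = False.
  then v7 is forced to True.
  then v6 is forced to True.
  then v3 is forced to True.
  then v2 is forced to True.
  then v4 is forced to False.
  then v8 is forced to False.
  then v5 is forced to False.
So v1 = F  v2 = T  v3 = T  v4 = F  v5 = F  v6 = T  v7 = T  v8 = F is a satisfying assignment.

SATISFIABLE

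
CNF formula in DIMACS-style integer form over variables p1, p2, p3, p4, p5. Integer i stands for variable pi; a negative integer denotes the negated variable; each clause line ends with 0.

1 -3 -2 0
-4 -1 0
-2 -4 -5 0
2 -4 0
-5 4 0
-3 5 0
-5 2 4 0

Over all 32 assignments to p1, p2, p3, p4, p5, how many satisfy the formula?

The models are:
  p1=0 p2=0 p3=0 p4=0 p5=0
  p1=0 p2=1 p3=0 p4=0 p5=0
  p1=0 p2=1 p3=0 p4=1 p5=0
  p1=1 p2=0 p3=0 p4=0 p5=0
  p1=1 p2=1 p3=0 p4=0 p5=0
Count: 5.

5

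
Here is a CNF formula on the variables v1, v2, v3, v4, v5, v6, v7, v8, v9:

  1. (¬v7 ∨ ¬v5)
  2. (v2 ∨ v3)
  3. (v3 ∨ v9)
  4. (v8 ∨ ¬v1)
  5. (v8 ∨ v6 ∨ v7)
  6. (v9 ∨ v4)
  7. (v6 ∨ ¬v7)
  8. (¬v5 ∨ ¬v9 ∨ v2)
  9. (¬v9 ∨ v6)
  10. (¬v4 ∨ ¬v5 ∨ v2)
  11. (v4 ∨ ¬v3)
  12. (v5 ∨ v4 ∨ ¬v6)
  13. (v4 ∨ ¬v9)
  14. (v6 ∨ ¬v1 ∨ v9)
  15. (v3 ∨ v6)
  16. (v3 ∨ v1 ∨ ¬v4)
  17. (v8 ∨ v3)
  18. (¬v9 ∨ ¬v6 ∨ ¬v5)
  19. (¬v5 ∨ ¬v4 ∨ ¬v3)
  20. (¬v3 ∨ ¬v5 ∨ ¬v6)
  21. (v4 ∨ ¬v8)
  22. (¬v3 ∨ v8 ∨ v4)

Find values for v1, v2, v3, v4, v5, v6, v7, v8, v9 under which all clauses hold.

v1=False  v2=False  v3=True  v4=True  v5=False  v6=False  v7=False  v8=True  v9=False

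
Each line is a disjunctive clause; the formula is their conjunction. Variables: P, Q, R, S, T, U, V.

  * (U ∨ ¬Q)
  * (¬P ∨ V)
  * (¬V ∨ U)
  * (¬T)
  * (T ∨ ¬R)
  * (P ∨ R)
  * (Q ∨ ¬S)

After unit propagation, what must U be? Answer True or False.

True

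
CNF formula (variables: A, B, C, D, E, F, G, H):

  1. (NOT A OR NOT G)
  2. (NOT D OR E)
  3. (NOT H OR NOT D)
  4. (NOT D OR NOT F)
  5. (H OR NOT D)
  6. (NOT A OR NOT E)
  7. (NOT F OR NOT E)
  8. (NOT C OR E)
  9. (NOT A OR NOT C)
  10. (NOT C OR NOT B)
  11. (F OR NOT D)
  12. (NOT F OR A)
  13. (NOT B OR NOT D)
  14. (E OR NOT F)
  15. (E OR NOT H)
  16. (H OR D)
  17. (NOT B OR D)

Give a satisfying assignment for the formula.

A=False, B=False, C=False, D=False, E=True, F=False, G=True, H=True

B occurs only negated in the remaining clauses — set B = False.
C occurs only negated in the remaining clauses — set C = False.
Branch on A: take A = False.
  then F is forced to False.
  then D is forced to False.
  then H is forced to True.
  then E is forced to True.
G is now unconstrained; take G = True.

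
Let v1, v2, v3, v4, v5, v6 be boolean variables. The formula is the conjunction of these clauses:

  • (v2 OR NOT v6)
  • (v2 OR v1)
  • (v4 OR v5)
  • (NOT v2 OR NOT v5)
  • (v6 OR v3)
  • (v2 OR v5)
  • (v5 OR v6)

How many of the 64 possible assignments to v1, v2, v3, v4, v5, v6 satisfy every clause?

6

Satisfying assignments:
  v1=0 v2=1 v3=0 v4=1 v5=0 v6=1
  v1=0 v2=1 v3=1 v4=1 v5=0 v6=1
  v1=1 v2=0 v3=1 v4=0 v5=1 v6=0
  v1=1 v2=0 v3=1 v4=1 v5=1 v6=0
  v1=1 v2=1 v3=0 v4=1 v5=0 v6=1
  v1=1 v2=1 v3=1 v4=1 v5=0 v6=1
That's 6 in total.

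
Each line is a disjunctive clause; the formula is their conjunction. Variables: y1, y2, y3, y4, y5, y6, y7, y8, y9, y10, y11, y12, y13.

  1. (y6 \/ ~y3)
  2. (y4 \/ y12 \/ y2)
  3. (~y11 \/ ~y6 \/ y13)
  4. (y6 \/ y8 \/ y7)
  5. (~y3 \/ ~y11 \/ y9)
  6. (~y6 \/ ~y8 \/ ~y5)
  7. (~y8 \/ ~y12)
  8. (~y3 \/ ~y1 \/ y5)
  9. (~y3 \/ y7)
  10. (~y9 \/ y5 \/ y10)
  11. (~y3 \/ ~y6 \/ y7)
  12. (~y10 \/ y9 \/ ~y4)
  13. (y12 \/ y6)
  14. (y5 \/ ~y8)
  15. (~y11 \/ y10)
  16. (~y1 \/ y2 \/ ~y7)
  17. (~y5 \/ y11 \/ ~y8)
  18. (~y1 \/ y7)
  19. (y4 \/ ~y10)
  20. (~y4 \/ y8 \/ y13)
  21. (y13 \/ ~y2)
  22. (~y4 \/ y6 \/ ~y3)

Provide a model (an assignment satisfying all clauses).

Pure literal: y1 appears only negated; assign y1 = False.
Pure literal: y13 appears only positively; assign y13 = True.
Set y2 = True and propagate.
Try y3 = True.
  then y6 is forced to True.
  then y7 is forced to True.
The remaining clauses are satisfied by y4 = False, y5 = False, y8 = False, y9 = False, y10 = False, y11 = False, y12 = False.
Every clause has at least one true literal under this assignment.

y1=False, y2=True, y3=True, y4=False, y5=False, y6=True, y7=True, y8=False, y9=False, y10=False, y11=False, y12=False, y13=True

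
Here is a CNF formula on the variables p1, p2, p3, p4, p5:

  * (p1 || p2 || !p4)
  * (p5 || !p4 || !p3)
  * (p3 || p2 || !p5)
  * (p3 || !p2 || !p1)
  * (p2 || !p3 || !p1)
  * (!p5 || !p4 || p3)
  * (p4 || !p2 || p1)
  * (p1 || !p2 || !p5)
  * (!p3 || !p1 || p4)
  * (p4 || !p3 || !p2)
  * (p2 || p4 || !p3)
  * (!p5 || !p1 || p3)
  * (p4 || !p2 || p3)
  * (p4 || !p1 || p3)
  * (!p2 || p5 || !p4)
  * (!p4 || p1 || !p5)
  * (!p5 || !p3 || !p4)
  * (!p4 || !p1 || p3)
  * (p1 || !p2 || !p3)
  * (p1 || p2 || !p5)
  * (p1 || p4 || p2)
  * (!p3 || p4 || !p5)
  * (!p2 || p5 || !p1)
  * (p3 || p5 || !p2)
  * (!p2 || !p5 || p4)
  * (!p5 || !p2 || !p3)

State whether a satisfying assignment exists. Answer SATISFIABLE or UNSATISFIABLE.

p2 = True:
  p3 = True:
    propagation gives p4=True, p5=True; an empty clause results — contradiction.
  p3 = False:
    propagation gives p1=False, p4=True, p5=False; an empty clause results — contradiction.
p2 = False:
  p3 = True:
    propagation gives p1=False, p4=False; an empty clause results — contradiction.
  p3 = False:
    p1 = True:
      propagation gives p4=True; contradiction.
    p1 = False:
      propagation gives p4=False; contradiction.
Every branch closes, so no satisfying assignment exists.

UNSATISFIABLE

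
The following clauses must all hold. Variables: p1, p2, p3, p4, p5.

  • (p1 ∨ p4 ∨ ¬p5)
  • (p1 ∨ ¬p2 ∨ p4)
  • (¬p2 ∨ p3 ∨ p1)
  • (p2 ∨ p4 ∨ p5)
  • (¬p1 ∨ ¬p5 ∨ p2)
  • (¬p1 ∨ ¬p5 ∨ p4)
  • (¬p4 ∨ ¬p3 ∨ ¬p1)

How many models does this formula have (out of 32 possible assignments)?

11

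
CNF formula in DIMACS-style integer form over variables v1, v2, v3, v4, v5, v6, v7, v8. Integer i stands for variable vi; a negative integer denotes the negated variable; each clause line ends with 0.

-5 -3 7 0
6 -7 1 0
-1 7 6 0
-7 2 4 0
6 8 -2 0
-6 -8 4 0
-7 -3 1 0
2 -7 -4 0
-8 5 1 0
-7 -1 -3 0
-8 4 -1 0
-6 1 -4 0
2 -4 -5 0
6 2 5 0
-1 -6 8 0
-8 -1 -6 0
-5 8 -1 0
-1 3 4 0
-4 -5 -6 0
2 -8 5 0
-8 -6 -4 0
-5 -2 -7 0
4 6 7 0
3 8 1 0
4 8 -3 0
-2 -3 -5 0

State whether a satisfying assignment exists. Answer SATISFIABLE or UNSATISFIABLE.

SATISFIABLE

Set v1 = False and propagate.
Branch on v2: take v2 = True.
Branch on v3: take v3 = False.
  then v8 is forced to True.
  then v5 is forced to True.
  then v7 is forced to False.
The remaining clauses are satisfied by v4 = True, v6 = False.
So v1=False, v2=True, v3=False, v4=True, v5=True, v6=False, v7=False, v8=True is a satisfying assignment.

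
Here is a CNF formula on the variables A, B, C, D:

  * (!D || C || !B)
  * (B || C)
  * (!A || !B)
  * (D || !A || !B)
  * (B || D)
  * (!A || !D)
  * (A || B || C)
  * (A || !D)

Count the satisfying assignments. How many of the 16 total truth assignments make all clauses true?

2

Satisfying assignments:
  A=0 B=1 C=0 D=0
  A=0 B=1 C=1 D=0
Count: 2.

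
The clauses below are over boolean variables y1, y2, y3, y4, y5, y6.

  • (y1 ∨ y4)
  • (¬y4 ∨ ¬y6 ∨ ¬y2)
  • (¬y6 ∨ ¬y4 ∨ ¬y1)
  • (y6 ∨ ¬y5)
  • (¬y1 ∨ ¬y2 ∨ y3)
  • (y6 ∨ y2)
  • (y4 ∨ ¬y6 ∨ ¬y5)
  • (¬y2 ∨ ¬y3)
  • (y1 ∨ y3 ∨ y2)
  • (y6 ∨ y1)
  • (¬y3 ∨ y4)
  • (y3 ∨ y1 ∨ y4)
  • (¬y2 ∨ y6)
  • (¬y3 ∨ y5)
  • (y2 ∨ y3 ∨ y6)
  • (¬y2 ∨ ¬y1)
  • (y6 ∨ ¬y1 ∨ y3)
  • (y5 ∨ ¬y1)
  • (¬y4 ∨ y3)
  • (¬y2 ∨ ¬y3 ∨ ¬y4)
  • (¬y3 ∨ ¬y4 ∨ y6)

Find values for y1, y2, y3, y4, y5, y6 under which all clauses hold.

Branch on y1: take y1 = False.
  then y4 is forced to True.
  then y6 is forced to True.
  then y2 is forced to False.
  then y3 is forced to True.
  then y5 is forced to True.
Every clause has at least one true literal under this assignment.
Check each clause:
  1. (y4 ∨ y1) — y4 is true.
  2. (¬y6 ∨ ¬y2 ∨ ¬y4) — ¬y2 is true.
  3. (¬y1 ∨ ¬y4 ∨ ¬y6) — ¬y1 is true.
  4. (y6 ∨ ¬y5) — y6 is true.
  5. (y3 ∨ ¬y1 ∨ ¬y2) — y3 is true.
  6. (y6 ∨ y2) — y6 is true.
  7. (¬y5 ∨ ¬y6 ∨ y4) — y4 is true.
  8. (¬y2 ∨ ¬y3) — ¬y2 is true.
  9. (y3 ∨ y2 ∨ y1) — y3 is true.
  10. (y6 ∨ y1) — y6 is true.
  11. (y4 ∨ ¬y3) — y4 is true.
  12. (y1 ∨ y3 ∨ y4) — y3 is true.
  13. (¬y2 ∨ y6) — ¬y2 is true.
  14. (y5 ∨ ¬y3) — y5 is true.
  15. (y3 ∨ y6 ∨ y2) — y3 is true.
  16. (¬y1 ∨ ¬y2) — ¬y2 is true.
  17. (y3 ∨ ¬y1 ∨ y6) — y3 is true.
  18. (¬y1 ∨ y5) — y5 is true.
  19. (y3 ∨ ¬y4) — y3 is true.
  20. (¬y3 ∨ ¬y4 ∨ ¬y2) — ¬y2 is true.
  21. (¬y4 ∨ ¬y3 ∨ y6) — y6 is true.

y1 = F, y2 = F, y3 = T, y4 = T, y5 = T, y6 = T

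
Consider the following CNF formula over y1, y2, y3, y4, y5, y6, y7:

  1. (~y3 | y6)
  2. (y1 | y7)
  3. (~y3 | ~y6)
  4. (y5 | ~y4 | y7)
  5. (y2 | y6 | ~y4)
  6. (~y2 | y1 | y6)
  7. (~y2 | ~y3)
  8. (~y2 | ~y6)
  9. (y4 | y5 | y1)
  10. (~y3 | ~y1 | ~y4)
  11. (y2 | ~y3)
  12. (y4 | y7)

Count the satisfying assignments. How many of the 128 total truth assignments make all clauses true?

Split on y2, then y3.
  y2=T, y3=T: a clause becomes empty — 0.
  y2=T, y3=F: 5 of the 32 assignments to (y1,y4,y5,y6,y7) work.
  y2=F, y3=T: a clause becomes empty — 0.
  y2=F, y3=F: 11 of the 32 assignments to (y1,y4,y5,y6,y7) work.
Total: 0 + 5 + 0 + 11 = 16.

16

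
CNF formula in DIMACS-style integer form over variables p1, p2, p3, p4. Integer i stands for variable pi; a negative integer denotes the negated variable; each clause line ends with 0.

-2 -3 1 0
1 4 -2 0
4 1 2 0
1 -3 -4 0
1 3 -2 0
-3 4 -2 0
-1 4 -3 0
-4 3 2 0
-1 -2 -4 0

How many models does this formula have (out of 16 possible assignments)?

3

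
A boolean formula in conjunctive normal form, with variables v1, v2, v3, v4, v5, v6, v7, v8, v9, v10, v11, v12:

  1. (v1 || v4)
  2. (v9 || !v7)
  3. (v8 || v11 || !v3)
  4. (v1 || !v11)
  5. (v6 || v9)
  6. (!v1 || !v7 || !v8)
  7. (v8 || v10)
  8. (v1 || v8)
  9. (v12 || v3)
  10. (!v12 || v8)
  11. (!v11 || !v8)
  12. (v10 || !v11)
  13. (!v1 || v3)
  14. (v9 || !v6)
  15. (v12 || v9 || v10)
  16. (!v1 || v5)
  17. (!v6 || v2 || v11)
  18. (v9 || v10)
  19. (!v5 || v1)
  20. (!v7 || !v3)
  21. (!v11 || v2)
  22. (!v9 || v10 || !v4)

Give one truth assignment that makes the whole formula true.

v1=T, v2=T, v3=T, v4=T, v5=T, v6=T, v7=F, v8=T, v9=T, v10=T, v11=F, v12=F

Check each clause:
  1. (v1 || v4) — v1 is true.
  2. (v9 || !v7) — v9 is true.
  3. (v11 || v8 || !v3) — v8 is true.
  4. (!v11 || v1) — v1 is true.
  5. (v6 || v9) — v9 is true.
  6. (!v7 || !v1 || !v8) — !v7 is true.
  7. (v8 || v10) — v8 is true.
  8. (v1 || v8) — v8 is true.
  9. (v3 || v12) — v3 is true.
  10. (v8 || !v12) — v8 is true.
  11. (!v11 || !v8) — !v11 is true.
  12. (!v11 || v10) — v10 is true.
  13. (v3 || !v1) — v3 is true.
  14. (!v6 || v9) — v9 is true.
  15. (v12 || v10 || v9) — v9 is true.
  16. (!v1 || v5) — v5 is true.
  17. (!v6 || v2 || v11) — v2 is true.
  18. (v10 || v9) — v9 is true.
  19. (!v5 || v1) — v1 is true.
  20. (!v7 || !v3) — !v7 is true.
  21. (!v11 || v2) — v2 is true.
  22. (!v9 || v10 || !v4) — v10 is true.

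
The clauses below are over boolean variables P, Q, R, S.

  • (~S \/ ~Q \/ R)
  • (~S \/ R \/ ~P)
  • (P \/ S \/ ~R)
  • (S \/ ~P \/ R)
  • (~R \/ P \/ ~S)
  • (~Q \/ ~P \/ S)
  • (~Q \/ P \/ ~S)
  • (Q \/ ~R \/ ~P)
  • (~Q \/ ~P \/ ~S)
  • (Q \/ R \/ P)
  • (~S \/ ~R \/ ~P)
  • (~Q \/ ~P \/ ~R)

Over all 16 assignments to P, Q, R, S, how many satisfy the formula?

The models are:
  P=0 Q=1 R=0 S=0
Count: 1.

1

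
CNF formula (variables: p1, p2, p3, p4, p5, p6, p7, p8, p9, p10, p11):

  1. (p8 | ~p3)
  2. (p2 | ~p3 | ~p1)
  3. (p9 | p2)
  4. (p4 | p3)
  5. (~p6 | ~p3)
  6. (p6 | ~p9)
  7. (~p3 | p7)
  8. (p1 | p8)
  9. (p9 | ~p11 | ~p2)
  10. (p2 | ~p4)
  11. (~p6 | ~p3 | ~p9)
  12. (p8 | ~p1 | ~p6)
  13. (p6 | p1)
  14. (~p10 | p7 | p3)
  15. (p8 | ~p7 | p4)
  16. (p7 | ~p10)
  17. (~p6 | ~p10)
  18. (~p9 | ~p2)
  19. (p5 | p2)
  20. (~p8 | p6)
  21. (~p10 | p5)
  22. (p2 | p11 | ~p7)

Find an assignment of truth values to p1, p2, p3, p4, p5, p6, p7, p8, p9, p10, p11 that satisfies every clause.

p1=F  p2=T  p3=F  p4=T  p5=T  p6=T  p7=F  p8=T  p9=F  p10=F  p11=F

p5 occurs only positively in the remaining clauses — set p5 = True.
Pure literal: p10 appears only negated; assign p10 = False.
Set p1 = False and propagate.
  then p8 is forced to True.
  then p6 is forced to True.
  then p3 is forced to False.
  then p4 is forced to True.
  then p2 is forced to True.
  then p9 is forced to False.
  then p11 is forced to False.
p7 is now unconstrained; take p7 = False.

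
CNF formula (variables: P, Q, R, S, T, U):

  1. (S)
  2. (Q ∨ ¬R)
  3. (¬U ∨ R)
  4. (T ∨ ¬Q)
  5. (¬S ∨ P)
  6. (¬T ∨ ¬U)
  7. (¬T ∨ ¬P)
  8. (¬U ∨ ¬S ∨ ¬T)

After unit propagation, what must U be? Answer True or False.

Unit clause (S) sets S = True.
In (P ∨ ¬S), ¬S is now false; P must hold, so P = True.
(¬T ∨ ¬P): since P = True, the clause reduces to (¬T). T = False.
(¬Q ∨ T) with T = False leaves only ¬Q, so Q = False.
(Q ∨ ¬R): since Q = False, the clause reduces to (¬R). R = False.
(R ∨ ¬U): since R = False, the clause reduces to (¬U). U = False.

False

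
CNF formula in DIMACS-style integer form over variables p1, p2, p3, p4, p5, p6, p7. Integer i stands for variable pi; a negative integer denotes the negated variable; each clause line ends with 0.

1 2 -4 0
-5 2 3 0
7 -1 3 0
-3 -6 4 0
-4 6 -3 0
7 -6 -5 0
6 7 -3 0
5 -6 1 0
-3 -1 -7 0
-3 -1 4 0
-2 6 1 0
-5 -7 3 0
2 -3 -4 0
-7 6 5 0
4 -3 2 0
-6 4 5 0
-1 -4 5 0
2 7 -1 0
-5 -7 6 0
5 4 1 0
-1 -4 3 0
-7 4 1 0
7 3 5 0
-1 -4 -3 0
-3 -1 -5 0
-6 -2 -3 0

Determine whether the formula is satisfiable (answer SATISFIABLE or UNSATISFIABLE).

UNSATISFIABLE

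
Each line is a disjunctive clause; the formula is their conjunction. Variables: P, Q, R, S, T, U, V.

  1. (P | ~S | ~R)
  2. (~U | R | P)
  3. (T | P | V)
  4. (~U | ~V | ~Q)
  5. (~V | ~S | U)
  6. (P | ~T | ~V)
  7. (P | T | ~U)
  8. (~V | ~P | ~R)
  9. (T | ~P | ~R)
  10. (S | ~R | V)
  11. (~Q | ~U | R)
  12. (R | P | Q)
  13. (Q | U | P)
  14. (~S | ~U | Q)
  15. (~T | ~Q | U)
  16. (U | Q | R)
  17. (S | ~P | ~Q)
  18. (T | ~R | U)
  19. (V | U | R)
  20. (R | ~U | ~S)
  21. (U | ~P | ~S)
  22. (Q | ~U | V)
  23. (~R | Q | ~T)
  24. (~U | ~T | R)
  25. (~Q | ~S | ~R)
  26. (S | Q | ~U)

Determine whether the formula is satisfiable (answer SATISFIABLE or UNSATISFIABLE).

SATISFIABLE

Try P = False.
Set Q = True and propagate.
Set R = False and propagate.
  then U is forced to False.
  then T is forced to False.
  then V is forced to True.
  then S is forced to False.
So P=F, Q=T, R=F, S=F, T=F, U=F, V=T is a satisfying assignment.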